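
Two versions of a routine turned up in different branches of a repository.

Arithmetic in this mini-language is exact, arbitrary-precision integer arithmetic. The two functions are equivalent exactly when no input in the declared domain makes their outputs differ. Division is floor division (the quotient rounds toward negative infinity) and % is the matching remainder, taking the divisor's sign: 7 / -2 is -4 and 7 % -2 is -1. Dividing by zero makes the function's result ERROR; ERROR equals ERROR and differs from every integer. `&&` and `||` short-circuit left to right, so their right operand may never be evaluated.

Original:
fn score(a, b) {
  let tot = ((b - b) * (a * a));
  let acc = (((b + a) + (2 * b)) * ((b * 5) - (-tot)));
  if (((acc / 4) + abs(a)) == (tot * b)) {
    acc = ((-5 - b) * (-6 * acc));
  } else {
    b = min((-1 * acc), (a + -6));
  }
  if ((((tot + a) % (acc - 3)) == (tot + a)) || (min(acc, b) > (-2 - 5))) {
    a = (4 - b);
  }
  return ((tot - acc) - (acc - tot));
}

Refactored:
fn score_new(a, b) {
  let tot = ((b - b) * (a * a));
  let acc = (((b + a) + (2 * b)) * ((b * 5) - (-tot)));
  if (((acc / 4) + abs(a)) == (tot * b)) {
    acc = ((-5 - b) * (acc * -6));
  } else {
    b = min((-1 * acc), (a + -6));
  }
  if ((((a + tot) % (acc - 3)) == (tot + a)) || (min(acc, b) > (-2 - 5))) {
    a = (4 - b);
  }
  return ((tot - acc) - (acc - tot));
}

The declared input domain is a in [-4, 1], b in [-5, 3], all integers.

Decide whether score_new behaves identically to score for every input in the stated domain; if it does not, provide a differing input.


Reading the diff, among the changes: same computation, different form.
Tracing a=-4, b=-1: score: tot := 0 | acc := 35 | (((acc / 4) + abs(a)) == (tot * b)): false | b := -35 | ((((tot + a) % (acc - 3)) == (tot + a)) || (min(acc, b) > (-2 - 5))): false | result -70 | score_new: tot := 0 | acc := 35 | (((acc / 4) + abs(a)) == (tot * b)): false | b := -35 | ((((a + tot) % (acc - 3)) == (tot + a)) || (min(acc, b) > (-2 - 5))): false | result -70 — matching result -70.
Sweeping the whole domain (54 inputs) finds no disagreement.
verdict: equivalent


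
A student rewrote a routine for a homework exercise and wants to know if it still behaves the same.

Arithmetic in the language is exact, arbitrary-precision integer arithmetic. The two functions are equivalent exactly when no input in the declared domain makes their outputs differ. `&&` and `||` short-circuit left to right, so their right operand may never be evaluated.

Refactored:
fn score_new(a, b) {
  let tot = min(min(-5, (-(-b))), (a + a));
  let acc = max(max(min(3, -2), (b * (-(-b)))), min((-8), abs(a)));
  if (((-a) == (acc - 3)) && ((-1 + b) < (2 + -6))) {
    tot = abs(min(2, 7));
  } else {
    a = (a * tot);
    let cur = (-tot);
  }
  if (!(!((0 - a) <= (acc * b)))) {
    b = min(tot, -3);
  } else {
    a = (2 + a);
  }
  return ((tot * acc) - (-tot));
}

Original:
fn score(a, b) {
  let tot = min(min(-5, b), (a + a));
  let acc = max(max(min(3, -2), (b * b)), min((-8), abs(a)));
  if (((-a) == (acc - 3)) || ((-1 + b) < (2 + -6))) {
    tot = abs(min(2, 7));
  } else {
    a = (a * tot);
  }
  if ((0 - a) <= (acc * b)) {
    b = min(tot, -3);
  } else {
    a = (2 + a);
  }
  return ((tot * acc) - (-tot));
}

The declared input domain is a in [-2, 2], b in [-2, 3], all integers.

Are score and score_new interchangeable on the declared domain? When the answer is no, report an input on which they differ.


There is a counterexample at a=-1, b=-2: 10 on one side, -25 on the other.
score: tot=-5, then acc=4, then (((-a) == (acc - 3)) || ((-1 + b) < (2 + -6))) is true, then tot=2, then ((0 - a) <= (acc * b)) is false, then a=1, then returns 10
score_new: tot=-5, then acc=4, then (((-a) == (acc - 3)) && ((-1 + b) < (2 + -6))) is false, then a=5, then cur=5, then (!(!((0 - a) <= (acc * b)))) is false, then a=7, then returns -25
verdict: not equivalent; witness: a=-1, b=-2


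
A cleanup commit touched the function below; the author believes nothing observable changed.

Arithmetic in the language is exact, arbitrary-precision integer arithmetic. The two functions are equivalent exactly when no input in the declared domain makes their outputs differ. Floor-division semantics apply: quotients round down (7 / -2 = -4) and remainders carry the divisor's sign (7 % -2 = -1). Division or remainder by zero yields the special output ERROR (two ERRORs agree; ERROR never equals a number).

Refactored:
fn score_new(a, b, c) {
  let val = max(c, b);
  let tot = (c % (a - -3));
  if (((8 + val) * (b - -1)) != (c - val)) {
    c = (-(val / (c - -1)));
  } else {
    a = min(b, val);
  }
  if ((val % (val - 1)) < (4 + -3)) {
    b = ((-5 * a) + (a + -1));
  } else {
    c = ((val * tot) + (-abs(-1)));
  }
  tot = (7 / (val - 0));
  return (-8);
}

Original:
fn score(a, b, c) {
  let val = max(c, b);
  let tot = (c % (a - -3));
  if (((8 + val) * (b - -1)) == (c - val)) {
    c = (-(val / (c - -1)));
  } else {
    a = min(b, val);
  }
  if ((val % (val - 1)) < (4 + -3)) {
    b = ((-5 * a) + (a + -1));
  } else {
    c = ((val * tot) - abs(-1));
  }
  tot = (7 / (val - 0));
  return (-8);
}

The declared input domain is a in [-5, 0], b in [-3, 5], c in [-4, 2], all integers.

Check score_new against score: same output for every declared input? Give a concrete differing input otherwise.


Take a=-5, b=-3, c=-1.
score: val becomes -1; next tot becomes -1; next (((8 + val) * (b - -1)) == (c - val)) evaluates to false; next a becomes -3; next ((val % (val - 1)) < (4 + -3)) evaluates to true; next b becomes 11; next tot becomes -7; next final value -8
score_new: val becomes -1; next tot becomes -1; next (((8 + val) * (b - -1)) != (c - val)) evaluates to true; next hits division by zero so the output is ERROR
-8 and ERROR differ, so these are not the same function on this domain.
verdict: not equivalent; witness: a=-5, b=-3, c=-1


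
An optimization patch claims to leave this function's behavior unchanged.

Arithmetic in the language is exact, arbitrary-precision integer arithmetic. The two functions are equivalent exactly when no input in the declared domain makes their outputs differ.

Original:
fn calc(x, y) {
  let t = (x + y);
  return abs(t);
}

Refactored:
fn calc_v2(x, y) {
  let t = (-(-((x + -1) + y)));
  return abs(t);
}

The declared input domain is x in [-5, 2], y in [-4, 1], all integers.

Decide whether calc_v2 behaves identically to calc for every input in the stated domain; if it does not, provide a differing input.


Take x=-5, y=-4.
calc: t = -9; return 9
calc_v2: t = -10; return 10
9 vs 10 — the two versions disagree here.
verdict: not equivalent; witness: x=-5, y=-4


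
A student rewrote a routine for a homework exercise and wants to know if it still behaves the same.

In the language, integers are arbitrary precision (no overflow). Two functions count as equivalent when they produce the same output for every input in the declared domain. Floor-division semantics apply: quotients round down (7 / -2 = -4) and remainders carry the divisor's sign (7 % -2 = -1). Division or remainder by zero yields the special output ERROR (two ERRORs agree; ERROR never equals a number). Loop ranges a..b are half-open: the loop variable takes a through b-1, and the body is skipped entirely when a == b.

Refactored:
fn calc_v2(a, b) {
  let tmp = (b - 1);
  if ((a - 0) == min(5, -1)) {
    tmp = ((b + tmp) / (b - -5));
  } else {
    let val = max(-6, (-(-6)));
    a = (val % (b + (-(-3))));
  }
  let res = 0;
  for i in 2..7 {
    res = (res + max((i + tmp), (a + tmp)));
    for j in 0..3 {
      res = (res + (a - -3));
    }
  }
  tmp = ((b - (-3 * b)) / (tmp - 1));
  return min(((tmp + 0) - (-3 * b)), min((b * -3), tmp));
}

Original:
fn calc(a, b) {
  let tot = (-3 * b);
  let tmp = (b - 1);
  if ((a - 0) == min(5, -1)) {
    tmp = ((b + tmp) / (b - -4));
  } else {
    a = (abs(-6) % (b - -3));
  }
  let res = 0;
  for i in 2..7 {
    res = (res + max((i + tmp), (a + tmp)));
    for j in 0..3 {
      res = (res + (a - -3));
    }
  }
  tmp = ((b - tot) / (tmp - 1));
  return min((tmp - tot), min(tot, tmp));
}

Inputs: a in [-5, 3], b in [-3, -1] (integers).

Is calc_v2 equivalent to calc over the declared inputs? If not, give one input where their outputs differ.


Try a=-1, b=-3.
calc: tot := 9 | tmp := -4 | ((a - 0) == min(5, -1)): true | tmp := -7 | res := 0 | iter i=2: | res := -5 | iter j=0: | res := -3 | iter j=1: | res := -1 | iter j=2: | res := 1 | iter i=3: | res := -3 | iter j=0: | res := -1 | iter j=1: | res := 1 | iter j=2: | res := 3 | iter i=4: | res := 0 | iter j=0: | res := 2 | iter j=1: | res := 4 | iter j=2: | res := 6 | iter i=5: | res := 4 | iter j=0: | res := 6 | iter j=1: | res := 8 | iter j=2: | res := 10 | iter i=6: | res := 9 | iter j=0: | res := 11 | iter j=1: | res := 13 | iter j=2: | res := 15 | tmp := 1 | result -8
calc_v2: tmp := -4 | ((a - 0) == min(5, -1)): true | tmp := -4 | res := 0 | iter i=2: | res := -2 | iter j=0: | res := 0 | iter j=1: | res := 2 | iter j=2: | res := 4 | iter i=3: | res := 3 | iter j=0: | res := 5 | iter j=1: | res := 7 | iter j=2: | res := 9 | iter i=4: | res := 9 | iter j=0: | res := 11 | iter j=1: | res := 13 | iter j=2: | res := 15 | iter i=5: | res := 16 | iter j=0: | res := 18 | iter j=1: | res := 20 | iter j=2: | res := 22 | iter i=6: | res := 24 | iter j=0: | res := 26 | iter j=1: | res := 28 | iter j=2: | res := 30 | tmp := 2 | result -7
-8 and -7 differ, so these are not the same function on this domain.
verdict: not equivalent; witness: a=-1, b=-3


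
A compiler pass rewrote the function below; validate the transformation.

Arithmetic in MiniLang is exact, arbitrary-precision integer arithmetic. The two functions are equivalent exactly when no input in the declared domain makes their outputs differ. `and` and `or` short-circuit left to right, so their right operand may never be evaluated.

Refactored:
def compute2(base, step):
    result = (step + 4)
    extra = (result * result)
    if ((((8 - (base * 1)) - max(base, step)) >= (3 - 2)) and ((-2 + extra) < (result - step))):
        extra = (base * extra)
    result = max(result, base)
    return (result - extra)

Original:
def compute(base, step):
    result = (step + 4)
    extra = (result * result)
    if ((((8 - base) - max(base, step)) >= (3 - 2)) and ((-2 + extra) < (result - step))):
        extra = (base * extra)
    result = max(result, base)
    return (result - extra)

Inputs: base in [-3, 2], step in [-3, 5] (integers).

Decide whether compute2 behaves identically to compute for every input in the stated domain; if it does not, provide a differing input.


Although arithmetic usage differs, constant usage differs, 54/54 inputs agree.
verdict: equivalent


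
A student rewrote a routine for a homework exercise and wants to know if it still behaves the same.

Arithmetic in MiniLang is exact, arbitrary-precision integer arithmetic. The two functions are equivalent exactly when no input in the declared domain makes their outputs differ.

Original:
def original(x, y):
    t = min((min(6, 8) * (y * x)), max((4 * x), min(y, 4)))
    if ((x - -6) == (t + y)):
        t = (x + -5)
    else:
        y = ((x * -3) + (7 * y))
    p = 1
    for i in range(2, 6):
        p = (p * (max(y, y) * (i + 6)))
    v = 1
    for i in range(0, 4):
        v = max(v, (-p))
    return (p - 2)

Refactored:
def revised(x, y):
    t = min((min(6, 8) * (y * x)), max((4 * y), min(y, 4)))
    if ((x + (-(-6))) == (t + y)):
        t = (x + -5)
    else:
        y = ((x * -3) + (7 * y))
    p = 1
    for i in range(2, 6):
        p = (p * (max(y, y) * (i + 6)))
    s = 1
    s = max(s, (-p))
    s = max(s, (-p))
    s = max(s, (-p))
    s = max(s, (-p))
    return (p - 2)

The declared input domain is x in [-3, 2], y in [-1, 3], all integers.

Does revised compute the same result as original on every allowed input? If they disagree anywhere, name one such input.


Not equivalent: x=1, y=3 separates them (641518 vs 831409918).
original: t becomes 4; next ((x - -6) == (t + y)) evaluates to true; next t becomes -4; next p becomes 1; next at i=2:; next p becomes 24; next at i=3:; next p becomes 648; next at i=4:; next p becomes 19440; next at i=5:; next p becomes 641520; next v becomes 1; next at i=0:; next v becomes 1; next at i=1:; next v becomes 1; next at i=2:; next v becomes 1; next at i=3:; next v becomes 1; next final value 641518
revised: t becomes 12; next ((x + (-(-6))) == (t + y)) evaluates to false; next y becomes 18; next p becomes 1; next at i=2:; next p becomes 144; next at i=3:; next p becomes 23328; next at i=4:; next p becomes 4199040; next at i=5:; next p becomes 831409920; next s becomes 1; next s becomes 1; next s becomes 1; next s becomes 1; next s becomes 1; next final value 831409918
verdict: not equivalent; witness: x=1, y=3


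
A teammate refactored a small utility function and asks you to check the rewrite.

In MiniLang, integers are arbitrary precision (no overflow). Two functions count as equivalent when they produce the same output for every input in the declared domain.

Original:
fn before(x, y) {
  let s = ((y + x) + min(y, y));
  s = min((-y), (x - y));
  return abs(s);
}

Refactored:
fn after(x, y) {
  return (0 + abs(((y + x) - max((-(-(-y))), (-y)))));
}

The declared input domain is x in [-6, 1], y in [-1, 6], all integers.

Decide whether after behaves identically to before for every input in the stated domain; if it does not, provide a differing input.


Evaluate both at x=-6, y=-1.
before: s := -8 | s := -5 | result 5
after: result 8
5 vs 8 — the two versions disagree here.
verdict: not equivalent; witness: x=-6, y=-1


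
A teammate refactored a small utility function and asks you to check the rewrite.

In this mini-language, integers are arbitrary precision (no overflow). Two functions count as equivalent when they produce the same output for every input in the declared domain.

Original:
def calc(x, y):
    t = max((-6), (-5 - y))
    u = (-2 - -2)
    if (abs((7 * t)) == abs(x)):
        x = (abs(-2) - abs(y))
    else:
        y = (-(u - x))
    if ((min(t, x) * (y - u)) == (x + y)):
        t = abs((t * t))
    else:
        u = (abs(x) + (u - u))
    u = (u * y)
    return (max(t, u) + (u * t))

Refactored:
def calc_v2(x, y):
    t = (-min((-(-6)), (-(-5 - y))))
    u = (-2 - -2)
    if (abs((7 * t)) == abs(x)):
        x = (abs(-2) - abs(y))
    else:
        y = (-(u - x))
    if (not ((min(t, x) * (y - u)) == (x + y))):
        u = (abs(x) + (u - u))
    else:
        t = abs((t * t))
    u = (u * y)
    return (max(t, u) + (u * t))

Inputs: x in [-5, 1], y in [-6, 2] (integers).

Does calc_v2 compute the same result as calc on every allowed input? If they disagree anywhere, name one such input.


Differences: boolean connective usage differs; and min/max/abs usage differs — yet all 63 inputs agree.
verdict: equivalent


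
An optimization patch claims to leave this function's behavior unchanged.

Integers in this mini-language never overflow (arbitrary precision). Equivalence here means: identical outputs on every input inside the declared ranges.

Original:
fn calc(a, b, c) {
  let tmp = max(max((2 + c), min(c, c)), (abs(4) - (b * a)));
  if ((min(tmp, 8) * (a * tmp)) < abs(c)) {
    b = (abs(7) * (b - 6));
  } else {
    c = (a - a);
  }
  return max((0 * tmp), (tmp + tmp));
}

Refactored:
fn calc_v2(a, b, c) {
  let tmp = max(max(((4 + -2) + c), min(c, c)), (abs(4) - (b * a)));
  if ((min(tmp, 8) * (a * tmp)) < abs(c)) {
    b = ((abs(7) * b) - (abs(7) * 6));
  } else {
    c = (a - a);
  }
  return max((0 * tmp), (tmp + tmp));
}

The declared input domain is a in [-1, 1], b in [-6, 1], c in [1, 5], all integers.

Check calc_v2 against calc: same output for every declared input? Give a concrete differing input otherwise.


Comparing the listings, the differences include: min/max/abs usage differs, and constant usage differs, and arithmetic usage differs.
One worked example (a=-1, b=-4, c=3) — calc: tmp=5, then ((min(tmp, 8) * (a * tmp)) < abs(c)) is true, then b=-70, then returns 10; calc_v2: tmp=5, then ((min(tmp, 8) * (a * tmp)) < abs(c)) is true, then b=-70, then returns 10; agreement on 10.
Checked all 120 inputs in the declared domain: the outputs agree on every one.
verdict: equivalent


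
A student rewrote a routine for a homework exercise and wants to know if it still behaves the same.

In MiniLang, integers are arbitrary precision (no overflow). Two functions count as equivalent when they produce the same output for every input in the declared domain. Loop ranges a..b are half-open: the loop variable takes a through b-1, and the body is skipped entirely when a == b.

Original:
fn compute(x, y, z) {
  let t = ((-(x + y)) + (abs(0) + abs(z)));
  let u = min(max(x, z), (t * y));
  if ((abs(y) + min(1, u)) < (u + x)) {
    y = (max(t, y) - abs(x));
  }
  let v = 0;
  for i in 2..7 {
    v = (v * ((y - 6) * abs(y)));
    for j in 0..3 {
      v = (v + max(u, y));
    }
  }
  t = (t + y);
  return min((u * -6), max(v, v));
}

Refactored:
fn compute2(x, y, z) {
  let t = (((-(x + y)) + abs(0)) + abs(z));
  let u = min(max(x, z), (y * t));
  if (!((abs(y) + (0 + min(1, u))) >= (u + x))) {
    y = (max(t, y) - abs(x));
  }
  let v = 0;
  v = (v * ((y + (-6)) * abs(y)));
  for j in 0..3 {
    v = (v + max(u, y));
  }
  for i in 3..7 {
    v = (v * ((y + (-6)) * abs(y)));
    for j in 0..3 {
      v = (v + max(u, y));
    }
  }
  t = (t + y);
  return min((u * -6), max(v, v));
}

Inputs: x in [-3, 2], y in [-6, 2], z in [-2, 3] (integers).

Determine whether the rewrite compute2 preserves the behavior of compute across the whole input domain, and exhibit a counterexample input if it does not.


Although arithmetic usage differs; boolean connective usage differs; constant usage differs; comparison usage differs; min/max/abs usage differs; statement counts differ; loop structure differs, 324/324 inputs agree.
verdict: equivalent


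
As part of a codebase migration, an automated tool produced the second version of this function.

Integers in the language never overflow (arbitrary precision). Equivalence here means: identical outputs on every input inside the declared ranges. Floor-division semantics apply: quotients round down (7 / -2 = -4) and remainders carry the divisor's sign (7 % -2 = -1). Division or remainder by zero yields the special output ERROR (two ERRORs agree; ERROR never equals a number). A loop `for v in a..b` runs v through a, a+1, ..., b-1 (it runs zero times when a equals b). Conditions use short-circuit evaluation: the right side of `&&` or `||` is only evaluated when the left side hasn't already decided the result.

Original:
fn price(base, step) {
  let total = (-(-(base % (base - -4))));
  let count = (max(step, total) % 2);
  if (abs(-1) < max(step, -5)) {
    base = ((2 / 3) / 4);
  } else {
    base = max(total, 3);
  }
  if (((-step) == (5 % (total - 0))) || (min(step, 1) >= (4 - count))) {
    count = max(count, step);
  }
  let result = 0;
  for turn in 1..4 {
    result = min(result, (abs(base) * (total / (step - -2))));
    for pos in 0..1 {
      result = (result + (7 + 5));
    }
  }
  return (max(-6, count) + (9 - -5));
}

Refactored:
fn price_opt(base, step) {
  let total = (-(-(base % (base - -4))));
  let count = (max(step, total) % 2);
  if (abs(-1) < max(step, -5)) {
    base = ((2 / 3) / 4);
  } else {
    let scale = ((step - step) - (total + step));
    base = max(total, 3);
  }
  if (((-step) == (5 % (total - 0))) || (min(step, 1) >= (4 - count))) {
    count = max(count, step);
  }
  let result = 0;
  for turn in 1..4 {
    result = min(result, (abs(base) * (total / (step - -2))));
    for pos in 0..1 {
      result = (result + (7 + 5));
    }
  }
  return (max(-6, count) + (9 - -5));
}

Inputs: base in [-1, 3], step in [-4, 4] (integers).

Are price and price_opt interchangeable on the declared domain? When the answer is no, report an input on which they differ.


Behavior is preserved: although statement counts differ, arithmetic usage differs, local variable names differ, the outputs never diverge.
Tracing base=1, step=-2: price: total = 1; count = 1; (abs(-1) < max(step, -5)) -> false; base = 3; (((-step) == (5 % (total - 0))) || (min(step, 1) >= (4 - count))) -> false; result = 0; [turn=1]; division by zero -> ERROR | price_opt: total = 1; count = 1; (abs(-1) < max(step, -5)) -> false; scale = 1; base = 3; (((-step) == (5 % (total - 0))) || (min(step, 1) >= (4 - count))) -> false; result = 0; [turn=1]; division by zero -> ERROR — matching result ERROR.
An exhaustive pass over the 45 declared inputs shows identical outputs.
verdict: equivalent


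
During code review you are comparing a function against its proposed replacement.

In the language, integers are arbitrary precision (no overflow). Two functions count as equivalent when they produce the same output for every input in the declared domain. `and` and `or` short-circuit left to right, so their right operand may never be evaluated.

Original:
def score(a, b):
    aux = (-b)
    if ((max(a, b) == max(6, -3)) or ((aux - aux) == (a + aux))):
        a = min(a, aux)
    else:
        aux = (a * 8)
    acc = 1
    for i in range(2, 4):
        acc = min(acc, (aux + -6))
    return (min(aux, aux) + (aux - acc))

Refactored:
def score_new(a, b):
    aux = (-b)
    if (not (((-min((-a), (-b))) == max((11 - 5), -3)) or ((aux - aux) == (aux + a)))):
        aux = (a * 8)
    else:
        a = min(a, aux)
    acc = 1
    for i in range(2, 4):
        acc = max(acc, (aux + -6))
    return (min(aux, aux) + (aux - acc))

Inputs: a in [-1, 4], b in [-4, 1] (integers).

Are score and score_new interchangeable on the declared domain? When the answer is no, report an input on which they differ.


These are not equivalent — on a=-1, b=-4 the outputs split (-2 vs -17).
score: aux = 4; ((max(a, b) == max(6, -3)) or ((aux - aux) == (a + aux))) -> false; aux = -8; acc = 1; [i=2]; acc = -14; [i=3]; acc = -14; return -2
score_new: aux = 4; (not (((-min((-a), (-b))) == max((11 - 5), -3)) or ((aux - aux) == (aux + a)))) -> true; aux = -8; acc = 1; [i=2]; acc = 1; [i=3]; acc = 1; return -17
verdict: not equivalent; witness: a=-1, b=-4


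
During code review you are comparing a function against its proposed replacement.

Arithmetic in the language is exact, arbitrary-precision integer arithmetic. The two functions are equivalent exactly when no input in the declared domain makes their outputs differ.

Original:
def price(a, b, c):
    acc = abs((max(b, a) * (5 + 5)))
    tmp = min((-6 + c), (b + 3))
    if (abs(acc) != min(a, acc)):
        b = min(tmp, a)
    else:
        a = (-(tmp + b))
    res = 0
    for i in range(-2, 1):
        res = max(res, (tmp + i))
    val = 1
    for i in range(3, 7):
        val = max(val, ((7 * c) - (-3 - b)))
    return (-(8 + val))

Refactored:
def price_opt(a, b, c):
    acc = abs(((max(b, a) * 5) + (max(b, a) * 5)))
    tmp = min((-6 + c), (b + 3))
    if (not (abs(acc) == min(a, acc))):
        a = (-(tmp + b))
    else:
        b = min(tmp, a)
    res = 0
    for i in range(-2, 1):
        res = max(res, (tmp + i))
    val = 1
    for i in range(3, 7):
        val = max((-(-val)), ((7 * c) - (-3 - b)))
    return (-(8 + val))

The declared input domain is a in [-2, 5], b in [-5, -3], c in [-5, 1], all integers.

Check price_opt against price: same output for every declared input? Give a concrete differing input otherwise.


At a=-2, b=-4, c=1: price gives -13, price_opt gives -14.
verdict: not equivalent; witness: a=-2, b=-4, c=1


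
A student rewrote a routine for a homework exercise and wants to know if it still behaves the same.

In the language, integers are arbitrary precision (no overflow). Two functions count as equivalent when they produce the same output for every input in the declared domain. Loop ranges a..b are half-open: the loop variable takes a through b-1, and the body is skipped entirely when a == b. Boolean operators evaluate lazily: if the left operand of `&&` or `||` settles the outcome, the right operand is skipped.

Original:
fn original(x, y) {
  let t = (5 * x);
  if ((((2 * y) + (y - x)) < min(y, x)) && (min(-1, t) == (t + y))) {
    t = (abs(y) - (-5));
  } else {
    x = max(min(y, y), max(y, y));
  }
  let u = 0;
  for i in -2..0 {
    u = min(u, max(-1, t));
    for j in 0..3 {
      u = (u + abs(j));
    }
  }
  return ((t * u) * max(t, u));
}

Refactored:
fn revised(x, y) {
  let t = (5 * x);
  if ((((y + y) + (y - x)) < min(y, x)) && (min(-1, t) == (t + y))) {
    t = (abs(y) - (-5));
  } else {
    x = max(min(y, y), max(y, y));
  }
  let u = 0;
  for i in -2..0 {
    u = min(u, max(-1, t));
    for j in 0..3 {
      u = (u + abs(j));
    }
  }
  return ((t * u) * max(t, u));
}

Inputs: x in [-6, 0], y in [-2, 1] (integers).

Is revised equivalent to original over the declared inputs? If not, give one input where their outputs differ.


Comparing the listings, the differences include: arithmetic usage differs, and constant usage differs.
One worked example (x=-1, y=1) — original: t = -5; ((((2 * y) + (y - x)) < min(y, x)) && (min(-1, t) == (t + y))) -> false; x = 1; u = 0; [i=-2]; u = -1; [j=0]; u = -1; [j=1]; u = 0; [j=2]; u = 2; [i=-1]; u = -1; [j=0]; u = -1; [j=1]; u = 0; [j=2]; u = 2; return -20; revised: t = -5; ((((y + y) + (y - x)) < min(y, x)) && (min(-1, t) == (t + y))) -> false; x = 1; u = 0; [i=-2]; u = -1; [j=0]; u = -1; [j=1]; u = 0; [j=2]; u = 2; [i=-1]; u = -1; [j=0]; u = -1; [j=1]; u = 0; [j=2]; u = 2; return -20; agreement on -20.
An exhaustive pass over the 28 declared inputs shows identical outputs.
verdict: equivalent


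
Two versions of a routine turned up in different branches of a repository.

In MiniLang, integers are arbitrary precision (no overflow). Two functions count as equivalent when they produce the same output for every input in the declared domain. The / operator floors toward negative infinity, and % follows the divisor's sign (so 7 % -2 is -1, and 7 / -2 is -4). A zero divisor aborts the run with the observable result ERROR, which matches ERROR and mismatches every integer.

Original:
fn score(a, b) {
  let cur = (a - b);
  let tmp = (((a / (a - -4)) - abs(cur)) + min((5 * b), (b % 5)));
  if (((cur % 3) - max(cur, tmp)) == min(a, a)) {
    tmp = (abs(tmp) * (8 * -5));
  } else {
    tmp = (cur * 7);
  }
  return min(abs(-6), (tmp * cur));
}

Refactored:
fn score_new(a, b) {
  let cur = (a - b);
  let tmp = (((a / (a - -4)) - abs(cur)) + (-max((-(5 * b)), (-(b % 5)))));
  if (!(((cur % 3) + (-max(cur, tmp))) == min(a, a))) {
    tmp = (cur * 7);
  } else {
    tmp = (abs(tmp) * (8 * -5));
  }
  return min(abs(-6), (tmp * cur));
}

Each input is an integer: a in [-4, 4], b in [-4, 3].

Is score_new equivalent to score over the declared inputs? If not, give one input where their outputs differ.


Behavior is preserved: although min/max/abs usage differs; also boolean connective usage differs; also arithmetic usage differs, the outputs never diverge.
Tracing a=3, b=-4: score: cur := 7 | tmp := -27 | (((cur % 3) - max(cur, tmp)) == min(a, a)): false | tmp := 49 | result 6 | score_new: cur := 7 | tmp := -27 | (!(((cur % 3) + (-max(cur, tmp))) == min(a, a))): true | tmp := 49 | result 6 — matching result 6.
Every one of the 72 inputs gives matching results.
verdict: equivalent


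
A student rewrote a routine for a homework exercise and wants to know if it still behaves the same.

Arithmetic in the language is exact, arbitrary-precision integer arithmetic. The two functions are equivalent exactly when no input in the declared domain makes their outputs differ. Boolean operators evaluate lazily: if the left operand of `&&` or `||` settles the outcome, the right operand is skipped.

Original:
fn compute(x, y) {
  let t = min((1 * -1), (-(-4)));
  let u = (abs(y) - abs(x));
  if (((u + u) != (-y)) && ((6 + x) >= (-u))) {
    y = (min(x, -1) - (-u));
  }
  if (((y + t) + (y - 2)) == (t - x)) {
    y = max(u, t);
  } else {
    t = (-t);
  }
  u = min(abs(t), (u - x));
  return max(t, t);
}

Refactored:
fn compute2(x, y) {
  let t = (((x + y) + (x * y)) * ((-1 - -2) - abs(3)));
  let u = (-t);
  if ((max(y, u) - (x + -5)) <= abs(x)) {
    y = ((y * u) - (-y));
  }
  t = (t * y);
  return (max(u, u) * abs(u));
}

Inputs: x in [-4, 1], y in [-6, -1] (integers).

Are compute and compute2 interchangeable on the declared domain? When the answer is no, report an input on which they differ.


Run the pair on x=-4, y=-6.
compute: t=-1, then u=2, then (((u + u) != (-y)) && ((6 + x) >= (-u))) is true, then y=-2, then (((y + t) + (y - 2)) == (t - x)) is false, then t=1, then u=1, then returns 1
compute2: t=-28, then u=28, then ((max(y, u) - (x + -5)) <= abs(x)) is false, then t=168, then returns 784
1 != 784, so the rewrite changes behavior.
verdict: not equivalent; witness: x=-4, y=-6


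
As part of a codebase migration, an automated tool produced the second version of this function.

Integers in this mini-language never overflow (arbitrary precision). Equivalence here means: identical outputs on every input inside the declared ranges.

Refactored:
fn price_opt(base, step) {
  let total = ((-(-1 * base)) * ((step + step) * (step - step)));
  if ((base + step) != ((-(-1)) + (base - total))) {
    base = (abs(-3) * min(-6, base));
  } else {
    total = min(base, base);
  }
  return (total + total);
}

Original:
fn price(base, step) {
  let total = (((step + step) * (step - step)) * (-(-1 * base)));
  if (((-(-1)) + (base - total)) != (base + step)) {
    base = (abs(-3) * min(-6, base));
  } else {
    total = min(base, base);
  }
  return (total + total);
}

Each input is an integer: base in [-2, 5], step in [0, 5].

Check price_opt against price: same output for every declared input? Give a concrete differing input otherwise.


Reading the diff, among the changes: same computation, different form.
As a probe, take base=0, step=3: price runs total=0, then (((-(-1)) + (base - total)) != (base + step)) is true, then base=-18, then returns 0; price_opt runs total=0, then ((base + step) != ((-(-1)) + (base - total))) is true, then base=-18, then returns 0; both end at 0.
Sweeping the whole domain (48 inputs) finds no disagreement.
verdict: equivalent


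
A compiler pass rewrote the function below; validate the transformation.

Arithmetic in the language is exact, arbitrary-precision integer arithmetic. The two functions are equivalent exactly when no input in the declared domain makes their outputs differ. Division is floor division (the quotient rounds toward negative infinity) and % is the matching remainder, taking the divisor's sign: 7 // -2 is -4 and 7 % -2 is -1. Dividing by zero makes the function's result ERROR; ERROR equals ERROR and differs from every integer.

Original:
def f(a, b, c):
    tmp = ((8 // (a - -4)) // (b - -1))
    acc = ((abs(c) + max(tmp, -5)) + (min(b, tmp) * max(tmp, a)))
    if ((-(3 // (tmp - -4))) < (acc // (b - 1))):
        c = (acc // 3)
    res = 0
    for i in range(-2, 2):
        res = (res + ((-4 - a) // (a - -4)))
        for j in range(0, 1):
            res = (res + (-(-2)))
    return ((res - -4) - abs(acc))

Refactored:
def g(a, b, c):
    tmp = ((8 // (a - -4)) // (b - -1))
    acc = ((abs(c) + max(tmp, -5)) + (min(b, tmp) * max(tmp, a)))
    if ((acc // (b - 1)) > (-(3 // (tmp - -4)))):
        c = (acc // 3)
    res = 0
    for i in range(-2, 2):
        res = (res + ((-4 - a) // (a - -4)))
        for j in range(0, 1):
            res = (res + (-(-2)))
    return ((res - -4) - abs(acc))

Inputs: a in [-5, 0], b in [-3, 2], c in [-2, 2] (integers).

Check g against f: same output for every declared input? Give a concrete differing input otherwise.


Behavior is preserved: although comparison usage differs, the outputs never diverge.
One worked example (a=0, b=1, c=-2) — f: tmp becomes 1; next acc becomes 4; next hits division by zero so the output is ERROR; g: tmp becomes 1; next acc becomes 4; next hits division by zero so the output is ERROR; agreement on ERROR.
Checked all 180 inputs in the declared domain: the outputs agree on every one.
verdict: equivalent


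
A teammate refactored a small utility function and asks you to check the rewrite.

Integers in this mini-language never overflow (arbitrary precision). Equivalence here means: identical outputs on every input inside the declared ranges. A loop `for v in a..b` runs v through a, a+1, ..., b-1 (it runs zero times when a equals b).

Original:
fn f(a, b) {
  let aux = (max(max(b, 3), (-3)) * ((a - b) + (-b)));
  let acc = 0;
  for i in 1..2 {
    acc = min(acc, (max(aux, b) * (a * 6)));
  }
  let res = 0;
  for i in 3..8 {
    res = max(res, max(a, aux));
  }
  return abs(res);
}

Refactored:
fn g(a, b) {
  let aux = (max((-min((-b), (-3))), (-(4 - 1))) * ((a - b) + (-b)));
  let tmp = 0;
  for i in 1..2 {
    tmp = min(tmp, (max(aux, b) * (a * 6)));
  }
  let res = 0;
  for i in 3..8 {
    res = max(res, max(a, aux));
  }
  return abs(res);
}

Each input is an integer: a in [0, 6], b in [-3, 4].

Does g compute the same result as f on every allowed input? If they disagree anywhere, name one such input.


The two versions differ — the changes include local variable names differ; constant usage differs; arithmetic usage differs; min/max/abs usage differs.
Tracing a=2, b=-3: f: aux becomes 24; next acc becomes 0; next at i=1:; next acc becomes 0; next res becomes 0; next at i=3:; next res becomes 24; next at i=4:; next res becomes 24; next at i=5:; next res becomes 24; next at i=6:; next res becomes 24; next at i=7:; next res becomes 24; next final value 24 | g: aux becomes 24; next tmp becomes 0; next at i=1:; next tmp becomes 0; next res becomes 0; next at i=3:; next res becomes 24; next at i=4:; next res becomes 24; next at i=5:; next res becomes 24; next at i=6:; next res becomes 24; next at i=7:; next res becomes 24; next final value 24 — matching result 24.
Across all 56 domain points the two functions coincide.
verdict: equivalent


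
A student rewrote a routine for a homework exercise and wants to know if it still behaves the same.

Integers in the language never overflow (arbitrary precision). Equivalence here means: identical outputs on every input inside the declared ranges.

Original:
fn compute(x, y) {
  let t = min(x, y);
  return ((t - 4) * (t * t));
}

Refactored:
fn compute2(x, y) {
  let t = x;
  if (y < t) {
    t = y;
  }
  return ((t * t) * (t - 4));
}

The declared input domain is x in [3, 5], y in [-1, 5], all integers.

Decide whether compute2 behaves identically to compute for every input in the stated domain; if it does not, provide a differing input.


This is a faithful refactor — branching structure differs, statement counts differ, min/max/abs usage differs, comparison usage differs, but the computed results match everywhere.
Tracing x=3, y=4: compute: t=3, then returns -9 | compute2: t=3, then (y < t) is false, then returns -9 — matching result -9.
Across all 21 domain points the two functions coincide.
verdict: equivalent


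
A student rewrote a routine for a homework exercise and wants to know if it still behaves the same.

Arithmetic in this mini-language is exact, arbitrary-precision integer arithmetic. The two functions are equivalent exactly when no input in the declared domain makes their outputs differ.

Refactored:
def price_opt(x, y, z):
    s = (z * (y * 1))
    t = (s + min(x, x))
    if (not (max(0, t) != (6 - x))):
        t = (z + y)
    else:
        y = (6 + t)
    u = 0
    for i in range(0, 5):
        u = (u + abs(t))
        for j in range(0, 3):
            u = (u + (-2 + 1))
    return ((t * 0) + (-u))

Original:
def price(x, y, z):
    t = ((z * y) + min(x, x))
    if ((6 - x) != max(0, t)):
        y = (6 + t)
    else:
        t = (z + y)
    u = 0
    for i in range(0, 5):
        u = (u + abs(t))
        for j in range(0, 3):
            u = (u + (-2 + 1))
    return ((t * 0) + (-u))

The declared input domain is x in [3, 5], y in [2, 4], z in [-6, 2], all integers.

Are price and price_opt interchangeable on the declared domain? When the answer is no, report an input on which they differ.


Behavior is preserved: although statement counts differ, plus local variable names differ, plus boolean connective usage differs, plus arithmetic usage differs, plus constant usage differs, the outputs never diverge.
Tracing x=4, y=3, z=-2: price: t = -2; ((6 - x) != max(0, t)) -> true; y = 4; u = 0; [i=0]; u = 2; [j=0]; u = 1; [j=1]; u = 0; [j=2]; u = -1; [i=1]; u = 1; [j=0]; u = 0; [j=1]; u = -1; [j=2]; u = -2; [i=2]; u = 0; [j=0]; u = -1; [j=1]; u = -2; [j=2]; u = -3; [i=3]; u = -1; [j=0]; u = -2; [j=1]; u = -3; [j=2]; u = -4; [i=4]; u = -2; [j=0]; u = -3; [j=1]; u = -4; [j=2]; u = -5; return 5 | price_opt: s = -6; t = -2; (not (max(0, t) != (6 - x))) -> false; y = 4; u = 0; [i=0]; u = 2; [j=0]; u = 1; [j=1]; u = 0; [j=2]; u = -1; [i=1]; u = 1; [j=0]; u = 0; [j=1]; u = -1; [j=2]; u = -2; [i=2]; u = 0; [j=0]; u = -1; [j=1]; u = -2; [j=2]; u = -3; [i=3]; u = -1; [j=0]; u = -2; [j=1]; u = -3; [j=2]; u = -4; [i=4]; u = -2; [j=0]; u = -3; [j=1]; u = -4; [j=2]; u = -5; return 5 — matching result 5.
Checked all 81 inputs in the declared domain: the outputs agree on every one.
verdict: equivalent


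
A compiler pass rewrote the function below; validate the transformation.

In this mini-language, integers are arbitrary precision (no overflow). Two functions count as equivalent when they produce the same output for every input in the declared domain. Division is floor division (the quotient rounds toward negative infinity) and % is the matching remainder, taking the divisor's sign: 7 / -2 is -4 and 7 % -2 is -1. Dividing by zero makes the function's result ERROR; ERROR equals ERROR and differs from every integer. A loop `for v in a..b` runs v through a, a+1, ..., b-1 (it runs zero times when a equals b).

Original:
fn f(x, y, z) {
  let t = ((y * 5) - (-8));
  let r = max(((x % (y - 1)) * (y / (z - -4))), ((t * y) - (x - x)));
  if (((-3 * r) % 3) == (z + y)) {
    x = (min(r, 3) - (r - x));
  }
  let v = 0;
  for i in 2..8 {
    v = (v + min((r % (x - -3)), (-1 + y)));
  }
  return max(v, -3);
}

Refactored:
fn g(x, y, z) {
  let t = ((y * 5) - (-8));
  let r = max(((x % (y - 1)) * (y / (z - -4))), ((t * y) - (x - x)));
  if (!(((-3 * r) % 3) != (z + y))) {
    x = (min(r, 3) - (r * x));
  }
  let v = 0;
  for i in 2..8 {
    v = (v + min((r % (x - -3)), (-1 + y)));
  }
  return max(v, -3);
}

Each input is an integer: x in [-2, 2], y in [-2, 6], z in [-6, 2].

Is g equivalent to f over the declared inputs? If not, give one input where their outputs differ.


Input x=-2, y=-2, z=2: ERROR from f versus -3 from g.
verdict: not equivalent; witness: x=-2, y=-2, z=2


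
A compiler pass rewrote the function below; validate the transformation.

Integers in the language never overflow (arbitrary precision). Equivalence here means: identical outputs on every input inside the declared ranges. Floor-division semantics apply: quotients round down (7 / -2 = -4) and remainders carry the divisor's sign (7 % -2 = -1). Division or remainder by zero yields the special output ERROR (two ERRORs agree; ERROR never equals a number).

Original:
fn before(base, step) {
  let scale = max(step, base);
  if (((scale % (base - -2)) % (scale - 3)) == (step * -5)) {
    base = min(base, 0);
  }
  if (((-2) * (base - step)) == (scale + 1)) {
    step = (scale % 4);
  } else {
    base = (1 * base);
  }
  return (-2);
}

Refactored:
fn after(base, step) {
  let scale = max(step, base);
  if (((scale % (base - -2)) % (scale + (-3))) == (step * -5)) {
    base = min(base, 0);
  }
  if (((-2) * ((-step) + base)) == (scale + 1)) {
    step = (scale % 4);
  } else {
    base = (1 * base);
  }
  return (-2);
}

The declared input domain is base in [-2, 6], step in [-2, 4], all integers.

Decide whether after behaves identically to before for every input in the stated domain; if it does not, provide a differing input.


This is a faithful refactor — arithmetic usage differs, but the computed results match everywhere.
Spot check at base=4, step=4 — before: scale := 4 | (((scale % (base - -2)) % (scale - 3)) == (step * -5)): false | (((-2) * (base - step)) == (scale + 1)): false | base := 4 | result -2. after: scale := 4 | (((scale % (base - -2)) % (scale + (-3))) == (step * -5)): false | (((-2) * ((-step) + base)) == (scale + 1)): false | base := 4 | result -2. Both give -2.
Every one of the 63 inputs gives matching results.
verdict: equivalent
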